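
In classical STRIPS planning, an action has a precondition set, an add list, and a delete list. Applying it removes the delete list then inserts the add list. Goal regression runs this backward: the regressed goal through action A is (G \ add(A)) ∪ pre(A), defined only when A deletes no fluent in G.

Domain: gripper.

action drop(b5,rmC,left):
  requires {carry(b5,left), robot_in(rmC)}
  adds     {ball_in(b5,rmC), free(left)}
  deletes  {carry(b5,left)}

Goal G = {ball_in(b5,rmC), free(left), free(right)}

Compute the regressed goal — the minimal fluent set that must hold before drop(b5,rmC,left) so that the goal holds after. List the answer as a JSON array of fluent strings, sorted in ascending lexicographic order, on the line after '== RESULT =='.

Regress:
  G ∩ del = {}  (empty — regression defined)
  G \ add = {ball_in(b5,rmC), free(left), free(right)} \ {ball_in(b5,rmC), free(left)} = {free(right)}
  ∪ pre   = {free(right)} ∪ {carry(b5,left), robot_in(rmC)}
          = {carry(b5,left), free(right), robot_in(rmC)}

== RESULT ==
["carry(b5,left)", "free(right)", "robot_in(rmC)"]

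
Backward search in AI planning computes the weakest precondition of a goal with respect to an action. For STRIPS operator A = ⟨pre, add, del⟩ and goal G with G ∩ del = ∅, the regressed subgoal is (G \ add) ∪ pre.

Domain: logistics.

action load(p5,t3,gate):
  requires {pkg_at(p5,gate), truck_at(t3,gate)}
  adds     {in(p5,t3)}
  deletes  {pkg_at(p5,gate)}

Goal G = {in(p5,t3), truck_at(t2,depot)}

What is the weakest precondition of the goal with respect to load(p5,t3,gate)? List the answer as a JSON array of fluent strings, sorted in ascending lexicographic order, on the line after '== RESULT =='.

Compute (G \ add) ∪ pre:
  G ∩ del = {}  (empty — regression defined)
  G \ add = {in(p5,t3), truck_at(t2,depot)} \ {in(p5,t3)} = {truck_at(t2,depot)}
  ∪ pre   = {truck_at(t2,depot)} ∪ {pkg_at(p5,gate), truck_at(t3,gate)}
          = {pkg_at(p5,gate), truck_at(t2,depot), truck_at(t3,gate)}

== RESULT ==
["pkg_at(p5,gate)", "truck_at(t2,depot)", "truck_at(t3,gate)"]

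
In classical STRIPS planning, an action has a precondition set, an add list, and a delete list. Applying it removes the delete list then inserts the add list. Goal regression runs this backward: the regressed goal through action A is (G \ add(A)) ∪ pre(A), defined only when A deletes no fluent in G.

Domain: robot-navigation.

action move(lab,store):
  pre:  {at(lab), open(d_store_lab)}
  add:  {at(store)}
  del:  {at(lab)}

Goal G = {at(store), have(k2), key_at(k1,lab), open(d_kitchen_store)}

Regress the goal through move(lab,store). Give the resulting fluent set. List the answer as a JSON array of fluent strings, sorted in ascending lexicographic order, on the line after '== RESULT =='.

Regress:
  G ∩ del = {}  (empty — regression defined)
  G \ add = {at(store), have(k2), key_at(k1,lab), open(d_kitchen_store)} \ {at(store)} = {have(k2), key_at(k1,lab), open(d_kitchen_store)}
  ∪ pre   = {have(k2), key_at(k1,lab), open(d_kitchen_store)} ∪ {at(lab), open(d_store_lab)}
          = {at(lab), have(k2), key_at(k1,lab), open(d_kitchen_store), open(d_store_lab)}

== RESULT ==
["at(lab)", "have(k2)", "key_at(k1,lab)", "open(d_kitchen_store)", "open(d_store_lab)"]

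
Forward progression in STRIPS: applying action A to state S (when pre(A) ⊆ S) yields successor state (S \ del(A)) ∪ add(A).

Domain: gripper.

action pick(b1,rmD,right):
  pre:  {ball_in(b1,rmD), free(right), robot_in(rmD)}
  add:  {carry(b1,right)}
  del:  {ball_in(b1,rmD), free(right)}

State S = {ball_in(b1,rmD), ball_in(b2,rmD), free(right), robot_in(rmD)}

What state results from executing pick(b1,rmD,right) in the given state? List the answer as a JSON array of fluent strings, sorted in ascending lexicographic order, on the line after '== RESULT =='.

Compute (S \ del) ∪ add:
  pre ⊆ S: {ball_in(b1,rmD), free(right), robot_in(rmD)} ⊆ S  — applicable
  S \ del = {ball_in(b2,rmD), robot_in(rmD)}
  ∪ add   = {ball_in(b2,rmD), carry(b1,right), robot_in(rmD)}

== RESULT ==
["ball_in(b2,rmD)", "carry(b1,right)", "robot_in(rmD)"]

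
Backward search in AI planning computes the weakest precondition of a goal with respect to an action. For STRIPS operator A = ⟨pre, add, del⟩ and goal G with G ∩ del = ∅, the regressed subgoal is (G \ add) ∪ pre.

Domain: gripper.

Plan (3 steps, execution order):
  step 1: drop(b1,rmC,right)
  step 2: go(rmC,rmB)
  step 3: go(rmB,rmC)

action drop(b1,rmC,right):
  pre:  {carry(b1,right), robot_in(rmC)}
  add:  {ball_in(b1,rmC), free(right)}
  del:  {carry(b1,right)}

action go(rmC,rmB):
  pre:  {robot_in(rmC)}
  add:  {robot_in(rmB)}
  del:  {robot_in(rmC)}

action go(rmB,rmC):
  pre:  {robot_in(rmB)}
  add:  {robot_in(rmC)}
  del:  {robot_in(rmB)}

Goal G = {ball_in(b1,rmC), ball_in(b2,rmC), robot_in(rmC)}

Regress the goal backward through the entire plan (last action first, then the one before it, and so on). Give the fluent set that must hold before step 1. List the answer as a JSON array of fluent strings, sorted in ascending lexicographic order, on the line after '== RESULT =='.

Work backward from the goal:
  through step 3 (go(rmB,rmC)): drop {robot_in(rmC)}, keep {ball_in(b1,rmC), ball_in(b2,rmC)}, require {robot_in(rmB)}
    → {ball_in(b1,rmC), ball_in(b2,rmC), robot_in(rmB)}
  through step 2 (go(rmC,rmB)): drop {robot_in(rmB)}, keep {ball_in(b1,rmC), ball_in(b2,rmC)}, require {robot_in(rmC)}
    → {ball_in(b1,rmC), ball_in(b2,rmC), robot_in(rmC)}
  through step 1 (drop(b1,rmC,right)): drop {ball_in(b1,rmC)}, keep {ball_in(b2,rmC), robot_in(rmC)}, require {carry(b1,right), robot_in(rmC)}
    → {ball_in(b2,rmC), carry(b1,right), robot_in(rmC)}

== RESULT ==
["ball_in(b2,rmC)", "carry(b1,right)", "robot_in(rmC)"]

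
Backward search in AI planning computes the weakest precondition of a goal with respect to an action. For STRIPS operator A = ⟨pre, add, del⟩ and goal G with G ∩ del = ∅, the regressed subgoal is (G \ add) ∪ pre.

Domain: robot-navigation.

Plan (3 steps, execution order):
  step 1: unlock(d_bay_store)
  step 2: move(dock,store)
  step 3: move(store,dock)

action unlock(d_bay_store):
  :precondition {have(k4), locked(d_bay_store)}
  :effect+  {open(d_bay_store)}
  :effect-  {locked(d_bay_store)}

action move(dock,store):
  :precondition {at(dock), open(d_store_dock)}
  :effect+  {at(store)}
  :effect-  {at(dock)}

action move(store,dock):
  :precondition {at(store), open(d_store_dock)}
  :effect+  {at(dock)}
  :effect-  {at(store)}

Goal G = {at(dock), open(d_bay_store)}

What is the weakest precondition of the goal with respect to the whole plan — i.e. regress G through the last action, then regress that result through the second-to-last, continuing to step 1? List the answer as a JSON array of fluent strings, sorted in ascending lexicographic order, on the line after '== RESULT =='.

Regress step by step:
  through step 3 (move(store,dock)): drop {at(dock)}, keep {open(d_bay_store)}, require {at(store), open(d_store_dock)}
    → {at(store), open(d_bay_store), open(d_store_dock)}
  through step 2 (move(dock,store)): drop {at(store)}, keep {open(d_bay_store), open(d_store_dock)}, require {at(dock), open(d_store_dock)}
    → {at(dock), open(d_bay_store), open(d_store_dock)}
  through step 1 (unlock(d_bay_store)): drop {open(d_bay_store)}, keep {at(dock), open(d_store_dock)}, require {have(k4), locked(d_bay_store)}
    → {at(dock), have(k4), locked(d_bay_store), open(d_store_dock)}

== RESULT ==
["at(dock)", "have(k4)", "locked(d_bay_store)", "open(d_store_dock)"]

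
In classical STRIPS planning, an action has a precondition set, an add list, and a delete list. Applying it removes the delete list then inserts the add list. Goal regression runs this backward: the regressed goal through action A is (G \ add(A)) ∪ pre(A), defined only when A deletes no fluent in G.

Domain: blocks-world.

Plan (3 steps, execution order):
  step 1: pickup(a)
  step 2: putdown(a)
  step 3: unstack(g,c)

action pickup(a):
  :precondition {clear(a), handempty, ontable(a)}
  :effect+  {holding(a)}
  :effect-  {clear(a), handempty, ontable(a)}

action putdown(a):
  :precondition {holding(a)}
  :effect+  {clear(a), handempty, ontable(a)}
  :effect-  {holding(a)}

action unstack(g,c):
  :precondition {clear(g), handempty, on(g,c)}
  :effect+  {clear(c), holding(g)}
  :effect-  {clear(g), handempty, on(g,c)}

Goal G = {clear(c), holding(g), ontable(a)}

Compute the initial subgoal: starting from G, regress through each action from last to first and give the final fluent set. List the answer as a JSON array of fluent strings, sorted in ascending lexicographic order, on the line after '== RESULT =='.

Work backward from the goal:
  through step 3 (unstack(g,c)): drop {clear(c), holding(g)}, keep {ontable(a)}, require {clear(g), handempty, on(g,c)}
    → {clear(g), handempty, on(g,c), ontable(a)}
  through step 2 (putdown(a)): drop {handempty, ontable(a)}, keep {clear(g), on(g,c)}, require {holding(a)}
    → {clear(g), holding(a), on(g,c)}
  through step 1 (pickup(a)): drop {holding(a)}, keep {clear(g), on(g,c)}, require {clear(a), handempty, ontable(a)}
    → {clear(a), clear(g), handempty, on(g,c), ontable(a)}

== RESULT ==
["clear(a)", "clear(g)", "handempty", "on(g,c)", "ontable(a)"]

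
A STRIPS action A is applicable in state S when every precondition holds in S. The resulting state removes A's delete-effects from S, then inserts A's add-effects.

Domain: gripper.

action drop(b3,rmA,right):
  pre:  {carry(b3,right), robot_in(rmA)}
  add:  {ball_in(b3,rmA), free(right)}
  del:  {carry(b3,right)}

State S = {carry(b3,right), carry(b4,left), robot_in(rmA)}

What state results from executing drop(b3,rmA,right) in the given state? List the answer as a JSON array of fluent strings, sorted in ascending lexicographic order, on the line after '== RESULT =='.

Progress:
  pre ⊆ S: {carry(b3,right), robot_in(rmA)} ⊆ S  — applicable
  S \ del = {carry(b4,left), robot_in(rmA)}
  ∪ add   = {ball_in(b3,rmA), carry(b4,left), free(right), robot_in(rmA)}

== RESULT ==
["ball_in(b3,rmA)", "carry(b4,left)", "free(right)", "robot_in(rmA)"]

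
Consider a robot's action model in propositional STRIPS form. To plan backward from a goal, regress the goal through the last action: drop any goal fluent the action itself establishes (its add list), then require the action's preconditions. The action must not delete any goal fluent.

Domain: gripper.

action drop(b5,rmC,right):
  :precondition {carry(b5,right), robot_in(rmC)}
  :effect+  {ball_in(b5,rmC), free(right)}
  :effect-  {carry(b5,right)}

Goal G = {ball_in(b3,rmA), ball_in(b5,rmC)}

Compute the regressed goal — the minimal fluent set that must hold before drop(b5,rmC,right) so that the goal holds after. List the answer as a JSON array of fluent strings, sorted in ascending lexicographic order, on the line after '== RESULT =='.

Compute (G \ add) ∪ pre:
  G ∩ del = {}  (empty — regression defined)
  G \ add = {ball_in(b3,rmA), ball_in(b5,rmC)} \ {ball_in(b5,rmC), free(right)} = {ball_in(b3,rmA)}
  ∪ pre   = {ball_in(b3,rmA)} ∪ {carry(b5,right), robot_in(rmC)}
          = {ball_in(b3,rmA), carry(b5,right), robot_in(rmC)}

== RESULT ==
["ball_in(b3,rmA)", "carry(b5,right)", "robot_in(rmC)"]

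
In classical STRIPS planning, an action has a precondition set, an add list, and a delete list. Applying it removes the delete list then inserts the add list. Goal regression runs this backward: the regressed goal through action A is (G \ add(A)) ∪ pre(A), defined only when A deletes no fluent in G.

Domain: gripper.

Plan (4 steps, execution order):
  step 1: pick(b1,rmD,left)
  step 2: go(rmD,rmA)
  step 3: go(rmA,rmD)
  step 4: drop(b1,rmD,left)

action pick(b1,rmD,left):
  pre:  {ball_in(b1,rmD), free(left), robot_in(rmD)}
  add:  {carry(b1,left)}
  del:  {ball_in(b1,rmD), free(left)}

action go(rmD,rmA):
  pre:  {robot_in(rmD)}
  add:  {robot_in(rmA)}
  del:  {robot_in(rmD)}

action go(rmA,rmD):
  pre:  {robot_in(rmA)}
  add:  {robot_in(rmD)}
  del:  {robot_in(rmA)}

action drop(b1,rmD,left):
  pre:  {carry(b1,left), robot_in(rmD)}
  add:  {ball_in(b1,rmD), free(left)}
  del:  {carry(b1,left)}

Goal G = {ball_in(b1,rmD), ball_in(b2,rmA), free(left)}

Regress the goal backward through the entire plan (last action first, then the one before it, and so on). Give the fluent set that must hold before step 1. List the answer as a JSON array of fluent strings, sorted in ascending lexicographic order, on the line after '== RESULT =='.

Regress step by step:
  through step 4 (drop(b1,rmD,left)): drop {ball_in(b1,rmD), free(left)}, keep {ball_in(b2,rmA)}, require {carry(b1,left), robot_in(rmD)}
    → {ball_in(b2,rmA), carry(b1,left), robot_in(rmD)}
  through step 3 (go(rmA,rmD)): drop {robot_in(rmD)}, keep {ball_in(b2,rmA), carry(b1,left)}, require {robot_in(rmA)}
    → {ball_in(b2,rmA), carry(b1,left), robot_in(rmA)}
  through step 2 (go(rmD,rmA)): drop {robot_in(rmA)}, keep {ball_in(b2,rmA), carry(b1,left)}, require {robot_in(rmD)}
    → {ball_in(b2,rmA), carry(b1,left), robot_in(rmD)}
  through step 1 (pick(b1,rmD,left)): drop {carry(b1,left)}, keep {ball_in(b2,rmA), robot_in(rmD)}, require {ball_in(b1,rmD), free(left), robot_in(rmD)}
    → {ball_in(b1,rmD), ball_in(b2,rmA), free(left), robot_in(rmD)}

== RESULT ==
["ball_in(b1,rmD)", "ball_in(b2,rmA)", "free(left)", "robot_in(rmD)"]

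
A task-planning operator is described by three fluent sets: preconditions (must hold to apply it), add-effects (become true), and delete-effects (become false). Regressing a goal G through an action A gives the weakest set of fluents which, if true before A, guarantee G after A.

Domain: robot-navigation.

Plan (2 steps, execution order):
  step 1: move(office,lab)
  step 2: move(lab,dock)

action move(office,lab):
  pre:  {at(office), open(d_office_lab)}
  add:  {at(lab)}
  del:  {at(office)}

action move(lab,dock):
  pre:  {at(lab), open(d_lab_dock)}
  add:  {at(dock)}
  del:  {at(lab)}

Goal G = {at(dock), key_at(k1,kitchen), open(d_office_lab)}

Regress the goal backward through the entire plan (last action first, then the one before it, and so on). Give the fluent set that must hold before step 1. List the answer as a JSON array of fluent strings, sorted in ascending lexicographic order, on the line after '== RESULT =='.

Work backward from the goal:
  through step 2 (move(lab,dock)): drop {at(dock)}, keep {key_at(k1,kitchen), open(d_office_lab)}, require {at(lab), open(d_lab_dock)}
    → {at(lab), key_at(k1,kitchen), open(d_lab_dock), open(d_office_lab)}
  through step 1 (move(office,lab)): drop {at(lab)}, keep {key_at(k1,kitchen), open(d_lab_dock), open(d_office_lab)}, require {at(office), open(d_office_lab)}
    → {at(office), key_at(k1,kitchen), open(d_lab_dock), open(d_office_lab)}

== RESULT ==
["at(office)", "key_at(k1,kitchen)", "open(d_lab_dock)", "open(d_office_lab)"]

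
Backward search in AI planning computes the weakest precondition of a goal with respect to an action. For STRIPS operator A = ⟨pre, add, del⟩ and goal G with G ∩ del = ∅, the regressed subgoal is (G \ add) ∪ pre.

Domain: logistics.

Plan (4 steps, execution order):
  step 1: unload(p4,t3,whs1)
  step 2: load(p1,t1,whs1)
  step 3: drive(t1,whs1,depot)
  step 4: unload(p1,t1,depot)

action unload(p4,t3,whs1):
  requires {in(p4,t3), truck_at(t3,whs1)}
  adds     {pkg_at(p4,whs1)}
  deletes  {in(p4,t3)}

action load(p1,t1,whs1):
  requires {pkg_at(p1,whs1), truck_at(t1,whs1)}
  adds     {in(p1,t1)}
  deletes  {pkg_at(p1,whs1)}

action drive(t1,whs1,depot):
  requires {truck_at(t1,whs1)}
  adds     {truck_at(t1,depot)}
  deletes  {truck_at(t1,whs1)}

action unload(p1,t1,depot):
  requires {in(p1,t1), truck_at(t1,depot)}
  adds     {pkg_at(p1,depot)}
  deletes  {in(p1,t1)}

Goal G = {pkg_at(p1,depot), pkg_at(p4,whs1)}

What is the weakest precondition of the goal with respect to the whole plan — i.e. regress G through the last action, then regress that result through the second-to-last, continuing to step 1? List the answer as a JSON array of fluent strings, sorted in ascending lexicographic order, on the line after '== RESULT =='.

Work backward from the goal:
  through step 4 (unload(p1,t1,depot)): drop {pkg_at(p1,depot)}, keep {pkg_at(p4,whs1)}, require {in(p1,t1), truck_at(t1,depot)}
    → {in(p1,t1), pkg_at(p4,whs1), truck_at(t1,depot)}
  through step 3 (drive(t1,whs1,depot)): drop {truck_at(t1,depot)}, keep {in(p1,t1), pkg_at(p4,whs1)}, require {truck_at(t1,whs1)}
    → {in(p1,t1), pkg_at(p4,whs1), truck_at(t1,whs1)}
  through step 2 (load(p1,t1,whs1)): drop {in(p1,t1)}, keep {pkg_at(p4,whs1), truck_at(t1,whs1)}, require {pkg_at(p1,whs1), truck_at(t1,whs1)}
    → {pkg_at(p1,whs1), pkg_at(p4,whs1), truck_at(t1,whs1)}
  through step 1 (unload(p4,t3,whs1)): drop {pkg_at(p4,whs1)}, keep {pkg_at(p1,whs1), truck_at(t1,whs1)}, require {in(p4,t3), truck_at(t3,whs1)}
    → {in(p4,t3), pkg_at(p1,whs1), truck_at(t1,whs1), truck_at(t3,whs1)}

== RESULT ==
["in(p4,t3)", "pkg_at(p1,whs1)", "truck_at(t1,whs1)", "truck_at(t3,whs1)"]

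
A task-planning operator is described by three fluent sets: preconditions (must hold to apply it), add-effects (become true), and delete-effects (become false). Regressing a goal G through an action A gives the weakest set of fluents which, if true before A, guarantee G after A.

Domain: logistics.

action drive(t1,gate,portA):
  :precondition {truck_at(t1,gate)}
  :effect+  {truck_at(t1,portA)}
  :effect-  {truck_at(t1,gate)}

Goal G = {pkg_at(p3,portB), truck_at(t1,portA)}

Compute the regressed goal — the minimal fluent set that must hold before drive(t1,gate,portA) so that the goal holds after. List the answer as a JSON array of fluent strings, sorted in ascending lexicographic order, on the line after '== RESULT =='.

Compute (G \ add) ∪ pre:
  G ∩ del = {}  (empty — regression defined)
  G \ add = {pkg_at(p3,portB), truck_at(t1,portA)} \ {truck_at(t1,portA)} = {pkg_at(p3,portB)}
  ∪ pre   = {pkg_at(p3,portB)} ∪ {truck_at(t1,gate)}
          = {pkg_at(p3,portB), truck_at(t1,gate)}

== RESULT ==
["pkg_at(p3,portB)", "truck_at(t1,gate)"]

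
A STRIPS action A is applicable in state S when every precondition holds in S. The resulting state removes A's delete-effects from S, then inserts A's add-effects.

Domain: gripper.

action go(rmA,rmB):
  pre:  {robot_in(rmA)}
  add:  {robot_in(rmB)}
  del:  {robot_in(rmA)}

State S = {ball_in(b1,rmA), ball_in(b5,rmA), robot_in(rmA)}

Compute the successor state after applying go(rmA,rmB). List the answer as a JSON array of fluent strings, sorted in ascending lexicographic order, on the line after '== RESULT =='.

Compute (S \ del) ∪ add:
  pre ⊆ S: {robot_in(rmA)} ⊆ S  — applicable
  S \ del = {ball_in(b1,rmA), ball_in(b5,rmA)}
  ∪ add   = {ball_in(b1,rmA), ball_in(b5,rmA), robot_in(rmB)}

== RESULT ==
["ball_in(b1,rmA)", "ball_in(b5,rmA)", "robot_in(rmB)"]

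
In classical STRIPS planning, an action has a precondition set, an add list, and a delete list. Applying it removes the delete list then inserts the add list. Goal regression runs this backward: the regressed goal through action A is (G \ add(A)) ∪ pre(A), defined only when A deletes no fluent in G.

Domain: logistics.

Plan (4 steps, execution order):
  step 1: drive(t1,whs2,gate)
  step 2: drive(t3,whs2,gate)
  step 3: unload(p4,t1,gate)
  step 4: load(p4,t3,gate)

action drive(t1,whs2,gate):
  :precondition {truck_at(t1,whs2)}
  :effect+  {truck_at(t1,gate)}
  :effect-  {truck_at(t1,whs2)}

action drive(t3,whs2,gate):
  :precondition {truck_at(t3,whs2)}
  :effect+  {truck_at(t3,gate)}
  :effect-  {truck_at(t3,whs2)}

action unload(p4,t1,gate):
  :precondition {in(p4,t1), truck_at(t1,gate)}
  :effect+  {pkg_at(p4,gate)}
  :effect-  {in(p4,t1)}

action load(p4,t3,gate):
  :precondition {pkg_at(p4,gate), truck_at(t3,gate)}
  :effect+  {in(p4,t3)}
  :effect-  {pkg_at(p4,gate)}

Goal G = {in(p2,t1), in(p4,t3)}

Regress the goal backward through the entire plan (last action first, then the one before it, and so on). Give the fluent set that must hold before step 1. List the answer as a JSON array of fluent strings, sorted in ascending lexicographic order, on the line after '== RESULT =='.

Regress step by step:
  through step 4 (load(p4,t3,gate)): drop {in(p4,t3)}, keep {in(p2,t1)}, require {pkg_at(p4,gate), truck_at(t3,gate)}
    → {in(p2,t1), pkg_at(p4,gate), truck_at(t3,gate)}
  through step 3 (unload(p4,t1,gate)): drop {pkg_at(p4,gate)}, keep {in(p2,t1), truck_at(t3,gate)}, require {in(p4,t1), truck_at(t1,gate)}
    → {in(p2,t1), in(p4,t1), truck_at(t1,gate), truck_at(t3,gate)}
  through step 2 (drive(t3,whs2,gate)): drop {truck_at(t3,gate)}, keep {in(p2,t1), in(p4,t1), truck_at(t1,gate)}, require {truck_at(t3,whs2)}
    → {in(p2,t1), in(p4,t1), truck_at(t1,gate), truck_at(t3,whs2)}
  through step 1 (drive(t1,whs2,gate)): drop {truck_at(t1,gate)}, keep {in(p2,t1), in(p4,t1), truck_at(t3,whs2)}, require {truck_at(t1,whs2)}
    → {in(p2,t1), in(p4,t1), truck_at(t1,whs2), truck_at(t3,whs2)}

== RESULT ==
["in(p2,t1)", "in(p4,t1)", "truck_at(t1,whs2)", "truck_at(t3,whs2)"]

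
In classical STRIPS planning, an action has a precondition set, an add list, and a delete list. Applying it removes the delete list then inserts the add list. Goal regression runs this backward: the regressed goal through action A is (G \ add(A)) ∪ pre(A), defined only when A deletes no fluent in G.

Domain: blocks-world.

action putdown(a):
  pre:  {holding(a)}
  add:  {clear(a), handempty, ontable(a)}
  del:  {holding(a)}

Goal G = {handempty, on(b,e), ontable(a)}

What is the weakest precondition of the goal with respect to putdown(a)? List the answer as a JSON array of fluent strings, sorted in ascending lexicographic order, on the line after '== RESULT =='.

Regress:
  G ∩ del = {}  (empty — regression defined)
  G \ add = {handempty, on(b,e), ontable(a)} \ {clear(a), handempty, ontable(a)} = {on(b,e)}
  ∪ pre   = {on(b,e)} ∪ {holding(a)}
          = {holding(a), on(b,e)}

== RESULT ==
["holding(a)", "on(b,e)"]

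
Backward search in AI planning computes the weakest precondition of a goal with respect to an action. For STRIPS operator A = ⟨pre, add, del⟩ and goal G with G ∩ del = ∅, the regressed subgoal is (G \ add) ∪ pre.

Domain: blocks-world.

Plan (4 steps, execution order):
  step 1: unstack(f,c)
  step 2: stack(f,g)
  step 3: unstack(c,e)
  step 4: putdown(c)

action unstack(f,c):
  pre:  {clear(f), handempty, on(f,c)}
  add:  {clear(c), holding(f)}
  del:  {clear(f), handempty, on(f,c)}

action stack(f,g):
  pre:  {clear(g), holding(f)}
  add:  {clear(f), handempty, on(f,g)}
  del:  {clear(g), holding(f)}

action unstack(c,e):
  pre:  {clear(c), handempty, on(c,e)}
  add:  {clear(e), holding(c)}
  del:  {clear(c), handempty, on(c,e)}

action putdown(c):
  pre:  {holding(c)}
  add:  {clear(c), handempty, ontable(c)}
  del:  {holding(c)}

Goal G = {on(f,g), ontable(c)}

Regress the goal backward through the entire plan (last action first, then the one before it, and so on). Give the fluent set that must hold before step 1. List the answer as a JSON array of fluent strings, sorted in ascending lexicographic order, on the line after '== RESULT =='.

Work backward from the goal:
  through step 4 (putdown(c)): drop {ontable(c)}, keep {on(f,g)}, require {holding(c)}
    → {holding(c), on(f,g)}
  through step 3 (unstack(c,e)): drop {holding(c)}, keep {on(f,g)}, require {clear(c), handempty, on(c,e)}
    → {clear(c), handempty, on(c,e), on(f,g)}
  through step 2 (stack(f,g)): drop {handempty, on(f,g)}, keep {clear(c), on(c,e)}, require {clear(g), holding(f)}
    → {clear(c), clear(g), holding(f), on(c,e)}
  through step 1 (unstack(f,c)): drop {clear(c), holding(f)}, keep {clear(g), on(c,e)}, require {clear(f), handempty, on(f,c)}
    → {clear(f), clear(g), handempty, on(c,e), on(f,c)}

== RESULT ==
["clear(f)", "clear(g)", "handempty", "on(c,e)", "on(f,c)"]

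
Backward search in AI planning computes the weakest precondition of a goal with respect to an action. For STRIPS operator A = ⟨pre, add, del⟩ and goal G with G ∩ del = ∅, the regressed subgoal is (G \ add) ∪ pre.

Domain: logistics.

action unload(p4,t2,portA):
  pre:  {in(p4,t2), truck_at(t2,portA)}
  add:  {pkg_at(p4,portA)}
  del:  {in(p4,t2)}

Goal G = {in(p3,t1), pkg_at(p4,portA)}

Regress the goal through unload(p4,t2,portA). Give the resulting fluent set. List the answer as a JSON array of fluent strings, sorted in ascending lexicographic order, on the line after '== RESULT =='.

Compute (G \ add) ∪ pre:
  G ∩ del = {}  (empty — regression defined)
  G \ add = {in(p3,t1), pkg_at(p4,portA)} \ {pkg_at(p4,portA)} = {in(p3,t1)}
  ∪ pre   = {in(p3,t1)} ∪ {in(p4,t2), truck_at(t2,portA)}
          = {in(p3,t1), in(p4,t2), truck_at(t2,portA)}

== RESULT ==
["in(p3,t1)", "in(p4,t2)", "truck_at(t2,portA)"]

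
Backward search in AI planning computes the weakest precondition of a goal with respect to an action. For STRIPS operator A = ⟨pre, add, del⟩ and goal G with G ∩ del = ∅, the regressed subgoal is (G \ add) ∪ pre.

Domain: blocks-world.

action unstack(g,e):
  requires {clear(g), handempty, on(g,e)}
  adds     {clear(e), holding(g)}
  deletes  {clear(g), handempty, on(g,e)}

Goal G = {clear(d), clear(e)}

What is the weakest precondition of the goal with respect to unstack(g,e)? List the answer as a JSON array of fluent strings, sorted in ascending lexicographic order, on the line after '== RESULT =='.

Compute (G \ add) ∪ pre:
  G ∩ del = {}  (empty — regression defined)
  G \ add = {clear(d), clear(e)} \ {clear(e), holding(g)} = {clear(d)}
  ∪ pre   = {clear(d)} ∪ {clear(g), handempty, on(g,e)}
          = {clear(d), clear(g), handempty, on(g,e)}

== RESULT ==
["clear(d)", "clear(g)", "handempty", "on(g,e)"]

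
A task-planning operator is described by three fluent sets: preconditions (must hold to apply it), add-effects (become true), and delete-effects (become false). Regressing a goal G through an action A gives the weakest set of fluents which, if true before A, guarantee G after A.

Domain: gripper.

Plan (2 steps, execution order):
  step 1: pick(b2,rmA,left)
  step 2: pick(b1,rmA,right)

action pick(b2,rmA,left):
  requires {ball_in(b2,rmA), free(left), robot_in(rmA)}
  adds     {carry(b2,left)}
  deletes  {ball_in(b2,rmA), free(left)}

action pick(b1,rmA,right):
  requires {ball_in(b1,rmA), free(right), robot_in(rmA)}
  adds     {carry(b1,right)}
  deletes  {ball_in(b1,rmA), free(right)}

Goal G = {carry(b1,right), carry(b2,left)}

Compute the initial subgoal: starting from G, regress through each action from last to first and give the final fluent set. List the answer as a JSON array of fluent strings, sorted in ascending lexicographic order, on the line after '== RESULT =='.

Work backward from the goal:
  through step 2 (pick(b1,rmA,right)): drop {carry(b1,right)}, keep {carry(b2,left)}, require {ball_in(b1,rmA), free(right), robot_in(rmA)}
    → {ball_in(b1,rmA), carry(b2,left), free(right), robot_in(rmA)}
  through step 1 (pick(b2,rmA,left)): drop {carry(b2,left)}, keep {ball_in(b1,rmA), free(right), robot_in(rmA)}, require {ball_in(b2,rmA), free(left), robot_in(rmA)}
    → {ball_in(b1,rmA), ball_in(b2,rmA), free(left), free(right), robot_in(rmA)}

== RESULT ==
["ball_in(b1,rmA)", "ball_in(b2,rmA)", "free(left)", "free(right)", "robot_in(rmA)"]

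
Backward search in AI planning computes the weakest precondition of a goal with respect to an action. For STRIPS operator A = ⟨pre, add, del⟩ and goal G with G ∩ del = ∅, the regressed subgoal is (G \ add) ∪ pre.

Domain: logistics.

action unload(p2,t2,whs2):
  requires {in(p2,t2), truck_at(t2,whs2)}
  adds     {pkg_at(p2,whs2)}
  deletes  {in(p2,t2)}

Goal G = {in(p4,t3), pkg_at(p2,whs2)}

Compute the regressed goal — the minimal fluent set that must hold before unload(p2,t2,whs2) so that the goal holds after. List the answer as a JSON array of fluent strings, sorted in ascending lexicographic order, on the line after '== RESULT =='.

Compute (G \ add) ∪ pre:
  G ∩ del = {}  (empty — regression defined)
  G \ add = {in(p4,t3), pkg_at(p2,whs2)} \ {pkg_at(p2,whs2)} = {in(p4,t3)}
  ∪ pre   = {in(p4,t3)} ∪ {in(p2,t2), truck_at(t2,whs2)}
          = {in(p2,t2), in(p4,t3), truck_at(t2,whs2)}

== RESULT ==
["in(p2,t2)", "in(p4,t3)", "truck_at(t2,whs2)"]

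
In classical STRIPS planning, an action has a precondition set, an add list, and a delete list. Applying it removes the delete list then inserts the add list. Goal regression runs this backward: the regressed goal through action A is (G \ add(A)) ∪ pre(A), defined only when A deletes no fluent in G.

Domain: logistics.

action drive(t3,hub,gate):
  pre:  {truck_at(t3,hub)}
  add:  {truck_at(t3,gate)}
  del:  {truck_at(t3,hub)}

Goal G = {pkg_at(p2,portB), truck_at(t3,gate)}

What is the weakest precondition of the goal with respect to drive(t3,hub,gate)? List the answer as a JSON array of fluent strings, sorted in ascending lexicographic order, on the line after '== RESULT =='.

Compute (G \ add) ∪ pre:
  G ∩ del = {}  (empty — regression defined)
  G \ add = {pkg_at(p2,portB), truck_at(t3,gate)} \ {truck_at(t3,gate)} = {pkg_at(p2,portB)}
  ∪ pre   = {pkg_at(p2,portB)} ∪ {truck_at(t3,hub)}
          = {pkg_at(p2,portB), truck_at(t3,hub)}

== RESULT ==
["pkg_at(p2,portB)", "truck_at(t3,hub)"]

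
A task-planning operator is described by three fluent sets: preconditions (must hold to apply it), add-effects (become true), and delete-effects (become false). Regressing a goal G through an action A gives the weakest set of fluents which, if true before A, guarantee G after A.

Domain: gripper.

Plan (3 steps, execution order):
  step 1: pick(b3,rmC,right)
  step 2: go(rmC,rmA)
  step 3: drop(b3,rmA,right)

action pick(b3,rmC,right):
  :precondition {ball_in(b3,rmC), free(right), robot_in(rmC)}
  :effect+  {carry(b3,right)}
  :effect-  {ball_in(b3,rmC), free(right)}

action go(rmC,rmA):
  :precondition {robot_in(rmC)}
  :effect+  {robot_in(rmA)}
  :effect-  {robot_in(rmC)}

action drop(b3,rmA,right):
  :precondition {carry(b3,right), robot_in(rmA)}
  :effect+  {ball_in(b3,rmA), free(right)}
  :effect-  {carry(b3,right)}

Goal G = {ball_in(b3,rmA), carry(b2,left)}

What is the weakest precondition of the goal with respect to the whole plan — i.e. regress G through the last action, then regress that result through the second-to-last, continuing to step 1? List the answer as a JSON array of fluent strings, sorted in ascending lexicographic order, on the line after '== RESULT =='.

Regress step by step:
  through step 3 (drop(b3,rmA,right)): drop {ball_in(b3,rmA)}, keep {carry(b2,left)}, require {carry(b3,right), robot_in(rmA)}
    → {carry(b2,left), carry(b3,right), robot_in(rmA)}
  through step 2 (go(rmC,rmA)): drop {robot_in(rmA)}, keep {carry(b2,left), carry(b3,right)}, require {robot_in(rmC)}
    → {carry(b2,left), carry(b3,right), robot_in(rmC)}
  through step 1 (pick(b3,rmC,right)): drop {carry(b3,right)}, keep {carry(b2,left), robot_in(rmC)}, require {ball_in(b3,rmC), free(right), robot_in(rmC)}
    → {ball_in(b3,rmC), carry(b2,left), free(right), robot_in(rmC)}

== RESULT ==
["ball_in(b3,rmC)", "carry(b2,left)", "free(right)", "robot_in(rmC)"]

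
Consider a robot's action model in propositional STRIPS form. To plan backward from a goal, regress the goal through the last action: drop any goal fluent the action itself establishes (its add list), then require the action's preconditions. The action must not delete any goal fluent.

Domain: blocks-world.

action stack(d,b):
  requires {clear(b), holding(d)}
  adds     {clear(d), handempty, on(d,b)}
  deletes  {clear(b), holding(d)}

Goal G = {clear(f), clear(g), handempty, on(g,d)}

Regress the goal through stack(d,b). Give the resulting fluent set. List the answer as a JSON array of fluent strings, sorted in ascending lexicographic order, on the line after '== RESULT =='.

Compute (G \ add) ∪ pre:
  G ∩ del = {}  (empty — regression defined)
  G \ add = {clear(f), clear(g), handempty, on(g,d)} \ {clear(d), handempty, on(d,b)} = {clear(f), clear(g), on(g,d)}
  ∪ pre   = {clear(f), clear(g), on(g,d)} ∪ {clear(b), holding(d)}
          = {clear(b), clear(f), clear(g), holding(d), on(g,d)}

== RESULT ==
["clear(b)", "clear(f)", "clear(g)", "holding(d)", "on(g,d)"]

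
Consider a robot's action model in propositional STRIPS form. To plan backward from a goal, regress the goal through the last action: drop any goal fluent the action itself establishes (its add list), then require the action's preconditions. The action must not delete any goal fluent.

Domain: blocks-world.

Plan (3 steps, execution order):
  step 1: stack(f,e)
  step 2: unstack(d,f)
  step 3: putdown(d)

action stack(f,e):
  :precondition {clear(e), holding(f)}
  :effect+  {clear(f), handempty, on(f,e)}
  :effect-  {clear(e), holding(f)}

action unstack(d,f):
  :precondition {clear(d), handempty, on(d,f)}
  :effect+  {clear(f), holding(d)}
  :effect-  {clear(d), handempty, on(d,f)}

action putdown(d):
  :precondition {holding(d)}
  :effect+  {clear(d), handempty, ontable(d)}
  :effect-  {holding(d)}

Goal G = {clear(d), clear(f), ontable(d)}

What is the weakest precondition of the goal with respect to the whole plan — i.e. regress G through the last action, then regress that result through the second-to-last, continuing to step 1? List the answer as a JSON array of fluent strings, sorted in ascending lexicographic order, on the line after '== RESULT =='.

Work backward from the goal:
  through step 3 (putdown(d)): drop {clear(d), ontable(d)}, keep {clear(f)}, require {holding(d)}
    → {clear(f), holding(d)}
  through step 2 (unstack(d,f)): drop {clear(f), holding(d)}, keep {}, require {clear(d), handempty, on(d,f)}
    → {clear(d), handempty, on(d,f)}
  through step 1 (stack(f,e)): drop {handempty}, keep {clear(d), on(d,f)}, require {clear(e), holding(f)}
    → {clear(d), clear(e), holding(f), on(d,f)}

== RESULT ==
["clear(d)", "clear(e)", "holding(f)", "on(d,f)"]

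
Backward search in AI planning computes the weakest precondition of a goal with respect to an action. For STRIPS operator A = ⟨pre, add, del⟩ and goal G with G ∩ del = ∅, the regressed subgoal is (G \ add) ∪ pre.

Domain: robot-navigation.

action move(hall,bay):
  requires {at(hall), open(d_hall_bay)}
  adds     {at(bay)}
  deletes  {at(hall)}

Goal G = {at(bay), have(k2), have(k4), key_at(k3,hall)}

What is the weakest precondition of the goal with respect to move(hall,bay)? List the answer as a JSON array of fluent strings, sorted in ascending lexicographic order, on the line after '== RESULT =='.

Regress:
  G ∩ del = {}  (empty — regression defined)
  G \ add = {at(bay), have(k2), have(k4), key_at(k3,hall)} \ {at(bay)} = {have(k2), have(k4), key_at(k3,hall)}
  ∪ pre   = {have(k2), have(k4), key_at(k3,hall)} ∪ {at(hall), open(d_hall_bay)}
          = {at(hall), have(k2), have(k4), key_at(k3,hall), open(d_hall_bay)}

== RESULT ==
["at(hall)", "have(k2)", "have(k4)", "key_at(k3,hall)", "open(d_hall_bay)"]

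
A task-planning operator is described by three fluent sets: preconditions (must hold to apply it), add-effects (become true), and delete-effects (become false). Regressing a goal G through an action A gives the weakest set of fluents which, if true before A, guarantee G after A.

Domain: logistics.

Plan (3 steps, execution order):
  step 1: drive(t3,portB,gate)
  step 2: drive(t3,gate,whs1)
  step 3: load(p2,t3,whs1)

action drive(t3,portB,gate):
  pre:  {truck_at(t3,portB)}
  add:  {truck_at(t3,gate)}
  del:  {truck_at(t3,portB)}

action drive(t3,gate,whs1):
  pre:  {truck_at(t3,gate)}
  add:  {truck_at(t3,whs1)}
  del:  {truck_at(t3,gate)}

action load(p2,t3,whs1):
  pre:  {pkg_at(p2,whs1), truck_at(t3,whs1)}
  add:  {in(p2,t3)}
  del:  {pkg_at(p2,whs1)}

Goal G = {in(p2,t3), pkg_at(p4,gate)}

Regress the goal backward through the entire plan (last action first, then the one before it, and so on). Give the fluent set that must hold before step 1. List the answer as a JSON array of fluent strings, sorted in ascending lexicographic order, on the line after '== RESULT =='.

Work backward from the goal:
  through step 3 (load(p2,t3,whs1)): drop {in(p2,t3)}, keep {pkg_at(p4,gate)}, require {pkg_at(p2,whs1), truck_at(t3,whs1)}
    → {pkg_at(p2,whs1), pkg_at(p4,gate), truck_at(t3,whs1)}
  through step 2 (drive(t3,gate,whs1)): drop {truck_at(t3,whs1)}, keep {pkg_at(p2,whs1), pkg_at(p4,gate)}, require {truck_at(t3,gate)}
    → {pkg_at(p2,whs1), pkg_at(p4,gate), truck_at(t3,gate)}
  through step 1 (drive(t3,portB,gate)): drop {truck_at(t3,gate)}, keep {pkg_at(p2,whs1), pkg_at(p4,gate)}, require {truck_at(t3,portB)}
    → {pkg_at(p2,whs1), pkg_at(p4,gate), truck_at(t3,portB)}

== RESULT ==
["pkg_at(p2,whs1)", "pkg_at(p4,gate)", "truck_at(t3,portB)"]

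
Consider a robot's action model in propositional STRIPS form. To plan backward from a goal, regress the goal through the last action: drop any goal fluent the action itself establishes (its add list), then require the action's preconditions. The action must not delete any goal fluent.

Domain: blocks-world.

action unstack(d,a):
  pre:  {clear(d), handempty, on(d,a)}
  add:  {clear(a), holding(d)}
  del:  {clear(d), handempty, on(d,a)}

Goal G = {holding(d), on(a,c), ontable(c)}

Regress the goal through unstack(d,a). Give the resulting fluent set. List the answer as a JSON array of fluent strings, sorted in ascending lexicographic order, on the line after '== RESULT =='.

Regress:
  G ∩ del = {}  (empty — regression defined)
  G \ add = {holding(d), on(a,c), ontable(c)} \ {clear(a), holding(d)} = {on(a,c), ontable(c)}
  ∪ pre   = {on(a,c), ontable(c)} ∪ {clear(d), handempty, on(d,a)}
          = {clear(d), handempty, on(a,c), on(d,a), ontable(c)}

== RESULT ==
["clear(d)", "handempty", "on(a,c)", "on(d,a)", "ontable(c)"]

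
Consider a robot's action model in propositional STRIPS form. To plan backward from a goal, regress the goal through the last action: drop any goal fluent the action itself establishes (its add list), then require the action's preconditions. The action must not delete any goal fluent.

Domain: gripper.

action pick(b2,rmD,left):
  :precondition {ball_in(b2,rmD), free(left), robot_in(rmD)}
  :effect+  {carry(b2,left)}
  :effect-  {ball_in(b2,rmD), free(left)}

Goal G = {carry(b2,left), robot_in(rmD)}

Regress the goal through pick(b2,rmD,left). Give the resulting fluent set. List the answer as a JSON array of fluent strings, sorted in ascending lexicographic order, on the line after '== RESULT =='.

Compute (G \ add) ∪ pre:
  G ∩ del = {}  (empty — regression defined)
  G \ add = {carry(b2,left), robot_in(rmD)} \ {carry(b2,left)} = {robot_in(rmD)}
  ∪ pre   = {robot_in(rmD)} ∪ {ball_in(b2,rmD), free(left), robot_in(rmD)}
          = {ball_in(b2,rmD), free(left), robot_in(rmD)}

== RESULT ==
["ball_in(b2,rmD)", "free(left)", "robot_in(rmD)"]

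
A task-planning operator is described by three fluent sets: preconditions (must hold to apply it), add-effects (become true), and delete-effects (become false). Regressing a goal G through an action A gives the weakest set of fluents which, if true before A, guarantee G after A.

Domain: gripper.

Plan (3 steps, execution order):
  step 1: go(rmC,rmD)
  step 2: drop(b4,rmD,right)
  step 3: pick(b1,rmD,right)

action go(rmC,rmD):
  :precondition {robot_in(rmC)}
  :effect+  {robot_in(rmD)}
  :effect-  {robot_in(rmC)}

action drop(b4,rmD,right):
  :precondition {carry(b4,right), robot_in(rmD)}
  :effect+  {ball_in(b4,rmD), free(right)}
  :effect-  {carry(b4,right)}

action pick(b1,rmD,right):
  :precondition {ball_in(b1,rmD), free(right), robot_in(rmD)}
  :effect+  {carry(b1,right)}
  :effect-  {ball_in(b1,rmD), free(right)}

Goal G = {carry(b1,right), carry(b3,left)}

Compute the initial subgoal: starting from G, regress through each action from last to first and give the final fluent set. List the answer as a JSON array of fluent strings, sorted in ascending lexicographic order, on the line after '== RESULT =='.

Work backward from the goal:
  through step 3 (pick(b1,rmD,right)): drop {carry(b1,right)}, keep {carry(b3,left)}, require {ball_in(b1,rmD), free(right), robot_in(rmD)}
    → {ball_in(b1,rmD), carry(b3,left), free(right), robot_in(rmD)}
  through step 2 (drop(b4,rmD,right)): drop {free(right)}, keep {ball_in(b1,rmD), carry(b3,left), robot_in(rmD)}, require {carry(b4,right), robot_in(rmD)}
    → {ball_in(b1,rmD), carry(b3,left), carry(b4,right), robot_in(rmD)}
  through step 1 (go(rmC,rmD)): drop {robot_in(rmD)}, keep {ball_in(b1,rmD), carry(b3,left), carry(b4,right)}, require {robot_in(rmC)}
    → {ball_in(b1,rmD), carry(b3,left), carry(b4,right), robot_in(rmC)}

== RESULT ==
["ball_in(b1,rmD)", "carry(b3,left)", "carry(b4,right)", "robot_in(rmC)"]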